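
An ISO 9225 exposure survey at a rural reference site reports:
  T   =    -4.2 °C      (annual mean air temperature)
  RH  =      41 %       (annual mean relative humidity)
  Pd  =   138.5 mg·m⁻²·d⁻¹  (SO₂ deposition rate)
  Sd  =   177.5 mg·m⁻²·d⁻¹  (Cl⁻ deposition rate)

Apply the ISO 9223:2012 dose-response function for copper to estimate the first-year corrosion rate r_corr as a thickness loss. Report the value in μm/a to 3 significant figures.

copper: f(T) = +0.126·(T−10) [T≤10 °C] = -1.7892
  SO₂ term: 0.0053·138.5^0.26·exp(0.059·41-1.7892) = 0.03586
  Cl⁻ term: 0.01025·177.5^0.27·exp(0.036·41+0.049·-4.2) = 0.1478
  r_corr = 0.03586 + 0.1478 = 0.1836 μm/a

r_corr = 0.184 μm/a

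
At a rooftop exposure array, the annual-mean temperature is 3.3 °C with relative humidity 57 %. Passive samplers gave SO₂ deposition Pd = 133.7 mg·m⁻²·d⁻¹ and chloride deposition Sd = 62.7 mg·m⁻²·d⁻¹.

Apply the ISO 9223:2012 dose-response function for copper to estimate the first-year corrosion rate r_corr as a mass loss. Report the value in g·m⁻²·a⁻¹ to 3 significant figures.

copper: f(T) = +0.126·(T−10) [T≤10 °C] = -0.8442
  Pd branch = 0.0053·Pd^0.26·e^(0.059·RH+f) = 0.2349 μm/a
  Sd branch = 0.01025·Sd^0.27·e^(0.036·RH+0.049·T) = 0.2867 μm/a
  sum: 0.2349 + 0.2867 → r_corr = 0.5216 μm/a
Convert to mass loss: 0.5216 μm/a × 8.96 g/cm³ = 4.674 g·m⁻²·a⁻¹

r_corr = 4.67 g·m⁻²·a⁻¹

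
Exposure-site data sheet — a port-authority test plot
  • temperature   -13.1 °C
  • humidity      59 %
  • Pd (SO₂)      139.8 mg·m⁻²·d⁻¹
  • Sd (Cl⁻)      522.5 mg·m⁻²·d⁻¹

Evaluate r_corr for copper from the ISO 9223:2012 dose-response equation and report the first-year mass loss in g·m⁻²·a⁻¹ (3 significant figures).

r_corr = 2.49 g·m⁻²·a⁻¹

copper: T≤10 °C ⇒ hinge +0.126·(-13.1−10) = -2.9106
  SO₂ term: 0.0053·139.8^0.26·exp(0.059·59-2.9106) = 0.03387
  Cl⁻ term: 0.01025·522.5^0.27·exp(0.036·59+0.049·-13.1) = 0.2445
  sum: 0.03387 + 0.2445 → r_corr = 0.2784 μm/a
Convert to mass loss: 0.2784 μm/a × 8.96 g/cm³ = 2.494 g·m⁻²·a⁻¹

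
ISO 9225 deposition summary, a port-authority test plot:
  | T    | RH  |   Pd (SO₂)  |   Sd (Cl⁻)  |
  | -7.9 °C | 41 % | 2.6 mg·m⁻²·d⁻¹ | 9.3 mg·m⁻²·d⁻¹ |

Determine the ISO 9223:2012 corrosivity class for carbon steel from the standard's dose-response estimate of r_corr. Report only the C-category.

C2

carbon steel: f(T) = +0.150·(T−10) [T≤10 °C] = -2.6850
  SO₂ term: 1.77·2.6^0.52·exp(0.02·41-2.6850) = 0.4506
  Sd branch = 0.102·Sd^0.62·e^(0.033·RH+0.04·T) = 1.147 μm/a
  sum: 0.4506 + 1.147 → r_corr = 1.597 μm/a
Category bounds: 1.3…25 μm/a bracket r_corr ⇒ C2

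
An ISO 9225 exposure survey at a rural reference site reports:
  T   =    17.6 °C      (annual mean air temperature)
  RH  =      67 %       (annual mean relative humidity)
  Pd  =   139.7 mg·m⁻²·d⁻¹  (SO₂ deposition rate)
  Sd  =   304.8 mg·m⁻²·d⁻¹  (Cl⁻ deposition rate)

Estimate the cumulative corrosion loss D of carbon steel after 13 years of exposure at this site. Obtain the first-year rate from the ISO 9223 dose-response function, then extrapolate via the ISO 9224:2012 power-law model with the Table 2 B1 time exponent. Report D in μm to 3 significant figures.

carbon steel: T>10 °C ⇒ hinge -0.054·(17.6−10) = -0.4104
  Pd branch = 1.77·Pd^0.52·e^(0.02·RH+f) = 58.51 μm/a
  Cl⁻ term: 0.102·304.8^0.62·exp(0.033·67+0.04·17.6) = 65.26
  sum: 58.51 + 65.26 → r_corr = 123.8 μm/a
ISO 9224: D(t) = r_corr · t^b with b = 0.523 (carbon steel, B1)
  D(13) = 123.8 × 13^0.523 = 123.8 × 3.825 = 473.4 μm

D(13) = 473 μm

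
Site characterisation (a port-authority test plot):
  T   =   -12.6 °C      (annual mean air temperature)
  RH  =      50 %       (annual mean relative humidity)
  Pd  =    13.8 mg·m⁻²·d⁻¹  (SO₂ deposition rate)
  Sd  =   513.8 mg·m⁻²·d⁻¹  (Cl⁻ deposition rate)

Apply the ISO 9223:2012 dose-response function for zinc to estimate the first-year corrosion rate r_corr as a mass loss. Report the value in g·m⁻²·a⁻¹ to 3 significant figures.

zinc: temperature factor f = +0.038·(-22.6) = -0.8588
  Pd branch = 0.0129·Pd^0.44·e^(0.046·RH+f) = 0.173 μm/a
  Cl⁻ term: 0.0175·513.8^0.57·exp(0.008·50+0.085·-12.6) = 0.3139
  sum: 0.173 + 0.3139 → r_corr = 0.4869 μm/a
Convert to mass loss: 0.4869 μm/a × 7.14 g/cm³ = 3.476 g·m⁻²·a⁻¹

r_corr = 3.48 g·m⁻²·a⁻¹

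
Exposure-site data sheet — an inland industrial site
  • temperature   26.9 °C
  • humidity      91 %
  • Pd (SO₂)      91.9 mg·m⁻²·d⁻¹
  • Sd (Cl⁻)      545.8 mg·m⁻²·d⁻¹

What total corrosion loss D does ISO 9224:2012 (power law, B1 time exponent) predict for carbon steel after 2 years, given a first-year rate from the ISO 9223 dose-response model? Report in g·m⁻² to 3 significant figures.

carbon steel: temperature factor f = -0.054·(16.9) = -0.9126
  Pd branch = 1.77·Pd^0.52·e^(0.02·RH+f) = 46.02 μm/a
  Sd branch = 0.102·Sd^0.62·e^(0.033·RH+0.04·T) = 299.9 μm/a
  sum: 46.02 + 299.9 → r_corr = 346 μm/a
ISO 9224: D(t) = r_corr · t^b with b = 0.523 (carbon steel, B1)
  D(2) = 346 × 2^0.523 = 346 × 1.437 = 497.1 μm
  Mass loss = 497.1 μm × 7.85 g/cm³ = 3903 g·m⁻²

D(2) = 3.90e+03 g·m⁻²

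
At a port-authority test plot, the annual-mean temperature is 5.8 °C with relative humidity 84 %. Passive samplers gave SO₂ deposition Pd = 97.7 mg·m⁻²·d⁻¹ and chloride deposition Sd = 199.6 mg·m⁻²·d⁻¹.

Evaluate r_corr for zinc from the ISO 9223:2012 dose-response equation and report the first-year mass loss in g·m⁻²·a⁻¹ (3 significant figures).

zinc: T≤10 °C ⇒ hinge +0.038·(5.8−10) = -0.1596
  sulphur-dioxide contribution → 3.935 μm/a
  chloride contribution → 1.148 μm/a
  ⇒ r_corr(zinc) = 5.083 μm/a
Convert to mass loss: 5.083 μm/a × 7.14 g/cm³ = 36.3 g·m⁻²·a⁻¹

r_corr = 36.3 g·m⁻²·a⁻¹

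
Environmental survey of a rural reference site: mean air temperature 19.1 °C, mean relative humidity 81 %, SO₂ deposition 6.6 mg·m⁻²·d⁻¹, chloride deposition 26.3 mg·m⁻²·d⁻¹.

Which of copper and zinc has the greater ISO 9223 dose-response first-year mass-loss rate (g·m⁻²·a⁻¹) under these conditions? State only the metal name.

copper

copper: f(T) = -0.080·(T−10) [T>10 °C] = -0.7280
  Pd branch = 0.0053·Pd^0.26·e^(0.059·RH+f) = 0.4974 μm/a
  Sd branch = 0.01025·Sd^0.27·e^(0.036·RH+0.049·T) = 1.167 μm/a
  sum: 0.4974 + 1.167 → r_corr = 1.664 μm/a
  mass loss = 1.664 μm/a × 8.96 g/cm³ = 14.91 g·m⁻²·a⁻¹
zinc: f(T) = -0.071·(T−10) [T>10 °C] = -0.6461
  SO₂ term: 0.0129·6.6^0.44·exp(0.046·81-0.6461) = 0.6438
  Sd branch = 0.0175·Sd^0.57·e^(0.008·RH+0.085·T) = 1.094 μm/a
  sum: 0.6438 + 1.094 → r_corr = 1.738 μm/a
  mass loss = 1.738 μm/a × 7.14 g/cm³ = 12.41 g·m⁻²·a⁻¹
Ordering by g·m⁻²·a⁻¹: copper (14.9) > zinc (12.4)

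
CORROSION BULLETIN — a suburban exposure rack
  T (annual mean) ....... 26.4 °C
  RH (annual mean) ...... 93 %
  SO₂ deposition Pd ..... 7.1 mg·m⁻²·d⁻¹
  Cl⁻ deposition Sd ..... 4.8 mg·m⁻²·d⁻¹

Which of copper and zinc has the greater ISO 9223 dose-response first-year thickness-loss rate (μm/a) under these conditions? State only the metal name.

copper: f(T) = -0.080·(T−10) [T>10 °C] = -1.3120
  Pd branch = 0.0053·Pd^0.26·e^(0.059·RH+f) = 0.5738 μm/a
  Sd branch = 0.01025·Sd^0.27·e^(0.036·RH+0.049·T) = 1.624 μm/a
  sum: 0.5738 + 1.624 → r_corr = 2.197 μm/a
zinc: T>10 °C ⇒ hinge -0.071·(26.4−10) = -1.1644
  SO₂ term: 0.0129·7.1^0.44·exp(0.046·93-1.1644) = 0.6876
  Cl⁻ term: 0.0175·4.8^0.57·exp(0.008·93+0.085·26.4) = 0.8492
  sum: 0.6876 + 0.8492 → r_corr = 1.537 μm/a
Ordering by μm/a: copper (2.2) > zinc (1.54)

copper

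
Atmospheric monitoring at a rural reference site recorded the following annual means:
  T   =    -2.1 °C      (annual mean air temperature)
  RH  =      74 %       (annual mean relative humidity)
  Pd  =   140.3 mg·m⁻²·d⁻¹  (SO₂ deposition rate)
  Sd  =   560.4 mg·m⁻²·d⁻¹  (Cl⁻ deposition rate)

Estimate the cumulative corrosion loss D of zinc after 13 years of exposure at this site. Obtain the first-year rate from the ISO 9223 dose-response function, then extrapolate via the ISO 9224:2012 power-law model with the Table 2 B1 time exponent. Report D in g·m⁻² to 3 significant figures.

D(13) = 180 g·m⁻²

zinc: f(T) = +0.038·(T−10) [T≤10 °C] = -0.4598
  Pd branch = 0.0129·Pd^0.44·e^(0.046·RH+f) = 2.157 μm/a
  Sd branch = 0.0175·Sd^0.57·e^(0.008·RH+0.085·T) = 0.9756 μm/a
  r_corr = 2.157 + 0.9756 = 3.133 μm/a
Power-law: D(13) = r_corr · 13^0.813
  D(13) = 3.133 × 13^0.813 = 3.133 × 8.047 = 25.21 μm
  Mass loss = 25.21 μm × 7.14 g/cm³ = 180 g·m⁻²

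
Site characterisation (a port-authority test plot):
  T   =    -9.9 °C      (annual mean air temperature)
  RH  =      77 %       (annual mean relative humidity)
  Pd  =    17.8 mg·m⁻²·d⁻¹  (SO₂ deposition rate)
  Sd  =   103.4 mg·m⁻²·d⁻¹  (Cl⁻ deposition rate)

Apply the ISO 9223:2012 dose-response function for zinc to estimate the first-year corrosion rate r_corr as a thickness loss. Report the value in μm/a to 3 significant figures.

zinc: T≤10 °C ⇒ hinge +0.038·(-9.9−10) = -0.7562
  sulphur-dioxide contribution → 0.7424 μm/a
  chloride contribution → 0.1965 μm/a
  ⇒ r_corr(zinc) = 0.9389 μm/a

r_corr = 0.939 μm/a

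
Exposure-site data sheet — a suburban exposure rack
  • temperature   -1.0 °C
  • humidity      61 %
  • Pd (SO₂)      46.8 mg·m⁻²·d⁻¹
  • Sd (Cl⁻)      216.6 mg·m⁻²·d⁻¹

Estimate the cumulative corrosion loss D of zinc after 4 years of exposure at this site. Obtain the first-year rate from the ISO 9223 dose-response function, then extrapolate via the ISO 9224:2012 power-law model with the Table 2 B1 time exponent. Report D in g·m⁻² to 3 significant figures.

D(4) = 29.2 g·m⁻²

zinc: temperature factor f = +0.038·(-11.0) = -0.4180
  sulphur-dioxide contribution → 0.7631 μm/a
  chloride contribution → 0.5615 μm/a
  total first-year rate 1.325 μm/a
Power-law: D(4) = r_corr · 4^0.813
  D(4) = 1.325 × 4^0.813 = 1.325 × 3.087 = 4.089 μm
  Mass loss = 4.089 μm × 7.14 g/cm³ = 29.19 g·m⁻²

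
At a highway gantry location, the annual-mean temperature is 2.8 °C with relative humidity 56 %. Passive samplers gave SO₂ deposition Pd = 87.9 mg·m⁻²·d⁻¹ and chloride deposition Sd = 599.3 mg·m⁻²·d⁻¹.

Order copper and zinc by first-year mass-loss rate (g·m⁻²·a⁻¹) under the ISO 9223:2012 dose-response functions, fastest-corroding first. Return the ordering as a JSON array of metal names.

["zinc", "copper"]

copper: f(T) = +0.126·(T−10) [T≤10 °C] = -0.9072
  SO₂ term: 0.0053·87.9^0.26·exp(0.059·56-0.9072) = 0.1865
  Sd branch = 0.01025·Sd^0.27·e^(0.036·RH+0.049·T) = 0.4964 μm/a
  sum: 0.1865 + 0.4964 → r_corr = 0.6829 μm/a
  mass loss = 0.6829 μm/a × 8.96 g/cm³ = 6.118 g·m⁻²·a⁻¹
zinc: T≤10 °C ⇒ hinge +0.038·(2.8−10) = -0.2736
  SO₂ term: 0.0129·87.9^0.44·exp(0.046·56-0.2736) = 0.9244
  Cl⁻ term: 0.0175·599.3^0.57·exp(0.008·56+0.085·2.8) = 1.331
  sum: 0.9244 + 1.331 → r_corr = 2.256 μm/a
  mass loss = 2.256 μm/a × 7.14 g/cm³ = 16.1 g·m⁻²·a⁻¹
Ordering by g·m⁻²·a⁻¹: zinc (16.1) > copper (6.12)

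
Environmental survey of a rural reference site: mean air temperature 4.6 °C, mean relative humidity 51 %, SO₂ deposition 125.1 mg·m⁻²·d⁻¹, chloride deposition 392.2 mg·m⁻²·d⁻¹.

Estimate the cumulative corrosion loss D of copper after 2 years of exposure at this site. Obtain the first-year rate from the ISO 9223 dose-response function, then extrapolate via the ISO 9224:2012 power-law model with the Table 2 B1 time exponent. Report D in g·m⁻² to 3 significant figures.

D(2) = 8.46 g·m⁻²

copper: T≤10 °C ⇒ hinge +0.126·(4.6−10) = -0.6804
  SO₂ term: 0.0053·125.1^0.26·exp(0.059·51-0.6804) = 0.1909
  Cl⁻ term: 0.01025·392.2^0.27·exp(0.036·51+0.049·4.6) = 0.4039
  sum: 0.1909 + 0.4039 → r_corr = 0.5948 μm/a
Long-term exponent b (ISO 9224 Table 2, B1) = 0.667
  D(2) = 0.5948 × 2^0.667 = 0.5948 × 1.588 = 0.9444 μm
  Mass loss = 0.9444 μm × 8.96 g/cm³ = 8.462 g·m⁻²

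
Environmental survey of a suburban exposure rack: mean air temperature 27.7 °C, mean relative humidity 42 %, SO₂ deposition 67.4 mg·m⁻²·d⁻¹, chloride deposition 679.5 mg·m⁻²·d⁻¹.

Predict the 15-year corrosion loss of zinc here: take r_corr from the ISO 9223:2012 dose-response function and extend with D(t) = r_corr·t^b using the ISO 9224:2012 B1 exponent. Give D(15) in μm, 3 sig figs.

D(15) = 97.4 μm

zinc: f(T) = -0.071·(T−10) [T>10 °C] = -1.2567
  SO₂ term: 0.0129·67.4^0.44·exp(0.046·42-1.2567) = 0.1616
  Sd branch = 0.0175·Sd^0.57·e^(0.008·RH+0.085·T) = 10.61 μm/a
  sum: 0.1616 + 10.61 → r_corr = 10.78 μm/a
Long-term exponent b (ISO 9224 Table 2, B1) = 0.813
  D(15) = 10.78 × 15^0.813 = 10.78 × 9.04 = 97.4 μm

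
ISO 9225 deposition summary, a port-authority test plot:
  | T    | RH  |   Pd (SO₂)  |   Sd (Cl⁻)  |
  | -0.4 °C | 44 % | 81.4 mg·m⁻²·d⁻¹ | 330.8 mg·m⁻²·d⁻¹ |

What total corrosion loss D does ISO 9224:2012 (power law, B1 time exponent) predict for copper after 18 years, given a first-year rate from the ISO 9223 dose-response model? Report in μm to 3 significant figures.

D(18) = 2.03 μm

copper: T≤10 °C ⇒ hinge +0.126·(-0.4−10) = -1.3104
  Pd branch = 0.0053·Pd^0.26·e^(0.059·RH+f) = 0.06017 μm/a
  Sd branch = 0.01025·Sd^0.27·e^(0.036·RH+0.049·T) = 0.2346 μm/a
  r_corr = 0.06017 + 0.2346 = 0.2948 μm/a
ISO 9224: D(t) = r_corr · t^b with b = 0.667 (copper, B1)
  D(18) = 0.2948 × 18^0.667 = 0.2948 × 6.875 = 2.027 μm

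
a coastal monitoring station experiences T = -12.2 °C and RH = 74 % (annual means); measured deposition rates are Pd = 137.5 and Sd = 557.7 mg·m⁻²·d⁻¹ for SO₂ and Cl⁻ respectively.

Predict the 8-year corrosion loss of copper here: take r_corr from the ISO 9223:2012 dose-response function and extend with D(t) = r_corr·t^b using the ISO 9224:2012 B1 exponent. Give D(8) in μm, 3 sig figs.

copper: f(T) = +0.126·(T−10) [T≤10 °C] = -2.7972
  sulphur-dioxide contribution → 0.09153 μm/a
  chloride contribution → 0.4463 μm/a
  total first-year rate 0.5378 μm/a
Long-term exponent b (ISO 9224 Table 2, B1) = 0.667
  D(8) = 0.5378 × 8^0.667 = 0.5378 × 4.003 = 2.153 μm

D(8) = 2.15 μm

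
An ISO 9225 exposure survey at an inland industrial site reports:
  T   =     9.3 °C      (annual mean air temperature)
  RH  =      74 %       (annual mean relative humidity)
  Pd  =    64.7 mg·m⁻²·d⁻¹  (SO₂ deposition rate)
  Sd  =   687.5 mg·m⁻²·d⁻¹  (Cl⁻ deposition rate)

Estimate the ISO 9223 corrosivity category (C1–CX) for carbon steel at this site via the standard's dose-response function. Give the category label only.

carbon steel: f(T) = +0.150·(T−10) [T≤10 °C] = -0.1050
  SO₂ term: 1.77·64.7^0.52·exp(0.02·74-0.1050) = 61.21
  Sd branch = 0.102·Sd^0.62·e^(0.033·RH+0.04·T) = 97.68 μm/a
  r_corr = 61.21 + 97.68 = 158.9 μm/a
159 μm/a falls in (80, 200] for carbon steel → category C5

C5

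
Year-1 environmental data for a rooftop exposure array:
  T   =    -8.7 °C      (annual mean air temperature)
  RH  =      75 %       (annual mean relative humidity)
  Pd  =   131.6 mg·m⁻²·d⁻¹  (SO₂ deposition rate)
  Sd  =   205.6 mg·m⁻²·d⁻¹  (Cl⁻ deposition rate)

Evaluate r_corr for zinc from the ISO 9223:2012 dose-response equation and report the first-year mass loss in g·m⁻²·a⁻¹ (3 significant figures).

zinc: T≤10 °C ⇒ hinge +0.038·(-8.7−10) = -0.7106
  Pd branch = 0.0129·Pd^0.44·e^(0.046·RH+f) = 1.709 μm/a
  Cl⁻ term: 0.0175·205.6^0.57·exp(0.008·75+0.085·-8.7) = 0.3169
  r_corr = 1.709 + 0.3169 = 2.026 μm/a
Convert to mass loss: 2.026 μm/a × 7.14 g/cm³ = 14.47 g·m⁻²·a⁻¹

r_corr = 14.5 g·m⁻²·a⁻¹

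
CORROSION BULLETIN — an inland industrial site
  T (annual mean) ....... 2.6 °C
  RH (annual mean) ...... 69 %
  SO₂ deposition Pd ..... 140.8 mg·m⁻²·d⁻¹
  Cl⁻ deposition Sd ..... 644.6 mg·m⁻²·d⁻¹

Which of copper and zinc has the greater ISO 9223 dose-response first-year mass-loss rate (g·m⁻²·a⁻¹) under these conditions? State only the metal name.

zinc

copper: f(T) = +0.126·(T−10) [T≤10 °C] = -0.9324
  SO₂ term: 0.0053·140.8^0.26·exp(0.059·69-0.9324) = 0.4426
  Sd branch = 0.01025·Sd^0.27·e^(0.036·RH+0.049·T) = 0.8005 μm/a
  sum: 0.4426 + 0.8005 → r_corr = 1.243 μm/a
  mass loss = 1.243 μm/a × 8.96 g/cm³ = 11.14 g·m⁻²·a⁻¹
zinc: f(T) = +0.038·(T−10) [T≤10 °C] = -0.2812
  SO₂ term: 0.0129·140.8^0.44·exp(0.046·69-0.2812) = 2.053
  Sd branch = 0.0175·Sd^0.57·e^(0.008·RH+0.085·T) = 1.514 μm/a
  sum: 2.053 + 1.514 → r_corr = 3.566 μm/a
  mass loss = 3.566 μm/a × 7.14 g/cm³ = 25.46 g·m⁻²·a⁻¹
Ordering by g·m⁻²·a⁻¹: zinc (25.5) > copper (11.1)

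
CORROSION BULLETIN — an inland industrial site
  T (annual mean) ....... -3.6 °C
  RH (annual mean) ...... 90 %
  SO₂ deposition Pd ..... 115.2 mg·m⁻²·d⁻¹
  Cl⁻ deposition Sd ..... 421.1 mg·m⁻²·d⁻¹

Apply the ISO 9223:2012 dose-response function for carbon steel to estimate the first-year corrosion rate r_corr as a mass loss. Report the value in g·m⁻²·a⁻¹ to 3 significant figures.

r_corr = 702 g·m⁻²·a⁻¹

carbon steel: temperature factor f = +0.150·(-13.6) = -2.0400
  sulphur-dioxide contribution → 16.43 μm/a
  chloride contribution → 72.95 μm/a
  total first-year rate 89.38 μm/a
Convert to mass loss: 89.38 μm/a × 7.85 g/cm³ = 701.7 g·m⁻²·a⁻¹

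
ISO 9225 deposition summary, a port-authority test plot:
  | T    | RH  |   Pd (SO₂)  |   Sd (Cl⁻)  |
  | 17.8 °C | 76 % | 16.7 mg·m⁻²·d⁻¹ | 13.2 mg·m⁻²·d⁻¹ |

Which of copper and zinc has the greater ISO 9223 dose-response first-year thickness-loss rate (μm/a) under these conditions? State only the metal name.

zinc

copper: f(T) = -0.080·(T−10) [T>10 °C] = -0.6240
  sulphur-dioxide contribution → 0.5231 μm/a
  chloride contribution → 0.7591 μm/a
  total first-year rate 1.282 μm/a
zinc: f(T) = -0.071·(T−10) [T>10 °C] = -0.5538
  sulphur-dioxide contribution → 0.844 μm/a
  chloride contribution → 0.6352 μm/a
  total first-year rate 1.479 μm/a
Ordering by μm/a: zinc (1.48) > copper (1.28)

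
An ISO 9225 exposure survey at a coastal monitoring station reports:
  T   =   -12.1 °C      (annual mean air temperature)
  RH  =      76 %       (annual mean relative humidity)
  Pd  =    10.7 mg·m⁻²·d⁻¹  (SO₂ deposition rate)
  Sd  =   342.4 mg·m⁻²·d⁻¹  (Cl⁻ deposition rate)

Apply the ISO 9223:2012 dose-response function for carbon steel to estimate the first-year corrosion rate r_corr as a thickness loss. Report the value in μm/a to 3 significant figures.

r_corr = 29.8 μm/a

carbon steel: temperature factor f = +0.150·(-22.1) = -3.3150
  SO₂ term: 1.77·10.7^0.52·exp(0.02·76-3.3150) = 1.009
  Cl⁻ term: 0.102·342.4^0.62·exp(0.033·76+0.04·-12.1) = 28.78
  r_corr = 1.009 + 28.78 = 29.78 μm/a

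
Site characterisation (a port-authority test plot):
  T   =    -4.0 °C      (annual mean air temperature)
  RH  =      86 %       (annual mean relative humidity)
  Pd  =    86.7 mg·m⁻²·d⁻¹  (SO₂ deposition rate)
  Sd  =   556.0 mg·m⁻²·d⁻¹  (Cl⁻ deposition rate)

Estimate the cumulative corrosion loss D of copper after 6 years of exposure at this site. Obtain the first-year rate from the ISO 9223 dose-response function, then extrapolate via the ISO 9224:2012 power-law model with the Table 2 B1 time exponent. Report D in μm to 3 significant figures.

D(6) = 4.92 μm

copper: T≤10 °C ⇒ hinge +0.126·(-4.0−10) = -1.7640
  SO₂ term: 0.0053·86.7^0.26·exp(0.059·86-1.7640) = 0.4631
  Sd branch = 0.01025·Sd^0.27·e^(0.036·RH+0.049·T) = 1.026 μm/a
  r_corr = 0.4631 + 1.026 = 1.49 μm/a
Power-law: D(6) = r_corr · 6^0.667
  D(6) = 1.49 × 6^0.667 = 1.49 × 3.304 = 4.921 μm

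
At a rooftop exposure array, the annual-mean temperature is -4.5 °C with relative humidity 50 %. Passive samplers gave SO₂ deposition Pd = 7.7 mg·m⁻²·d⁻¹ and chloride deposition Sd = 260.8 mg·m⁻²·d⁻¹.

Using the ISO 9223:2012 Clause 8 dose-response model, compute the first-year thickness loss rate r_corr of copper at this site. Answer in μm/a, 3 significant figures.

copper: f(T) = +0.126·(T−10) [T≤10 °C] = -1.8270
  sulphur-dioxide contribution → 0.0277 μm/a
  chloride contribution → 0.2234 μm/a
  total first-year rate 0.2511 μm/a

r_corr = 0.251 μm/a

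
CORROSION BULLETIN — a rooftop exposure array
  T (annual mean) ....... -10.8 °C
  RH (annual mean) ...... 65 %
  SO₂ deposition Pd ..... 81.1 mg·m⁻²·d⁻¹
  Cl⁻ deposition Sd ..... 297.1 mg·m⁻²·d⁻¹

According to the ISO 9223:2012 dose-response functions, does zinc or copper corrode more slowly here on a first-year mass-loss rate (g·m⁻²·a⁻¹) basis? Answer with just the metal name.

zinc: f(T) = +0.038·(T−10) [T≤10 °C] = -0.7904
  sulphur-dioxide contribution → 0.8051 μm/a
  chloride contribution → 0.3018 μm/a
  total first-year rate 1.107 μm/a
  mass loss = 1.107 μm/a × 7.14 g/cm³ = 7.903 g·m⁻²·a⁻¹
copper: T≤10 °C ⇒ hinge +0.126·(-10.8−10) = -2.6208
  sulphur-dioxide contribution → 0.05597 μm/a
  chloride contribution → 0.2916 μm/a
  ⇒ r_corr(copper) = 0.3476 μm/a
  mass loss = 0.3476 μm/a × 8.96 g/cm³ = 3.114 g·m⁻²·a⁻¹
Ordering by g·m⁻²·a⁻¹: zinc (7.9) > copper (3.11)

copper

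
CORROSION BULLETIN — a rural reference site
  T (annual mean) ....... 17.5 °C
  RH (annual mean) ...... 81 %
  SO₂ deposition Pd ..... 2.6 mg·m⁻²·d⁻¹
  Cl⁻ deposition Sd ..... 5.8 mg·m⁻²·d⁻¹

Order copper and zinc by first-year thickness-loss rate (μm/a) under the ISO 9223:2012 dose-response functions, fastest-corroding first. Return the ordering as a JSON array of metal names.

copper: f(T) = -0.080·(T−10) [T>10 °C] = -0.6000
  Pd branch = 0.0053·Pd^0.26·e^(0.059·RH+f) = 0.4437 μm/a
  Sd branch = 0.01025·Sd^0.27·e^(0.036·RH+0.049·T) = 0.7172 μm/a
  sum: 0.4437 + 0.7172 → r_corr = 1.161 μm/a
zinc: f(T) = -0.071·(T−10) [T>10 °C] = -0.5325
  SO₂ term: 0.0129·2.6^0.44·exp(0.046·81-0.5325) = 0.4787
  Sd branch = 0.0175·Sd^0.57·e^(0.008·RH+0.085·T) = 0.4033 μm/a
  r_corr = 0.4787 + 0.4033 = 0.882 μm/a
Ordering by μm/a: copper (1.16) > zinc (0.882)

["copper", "zinc"]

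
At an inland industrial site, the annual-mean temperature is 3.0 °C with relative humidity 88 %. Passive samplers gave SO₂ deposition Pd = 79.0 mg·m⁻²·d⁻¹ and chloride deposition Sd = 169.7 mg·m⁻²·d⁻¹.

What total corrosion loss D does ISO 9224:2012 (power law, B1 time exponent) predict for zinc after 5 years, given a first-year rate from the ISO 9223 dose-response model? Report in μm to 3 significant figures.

D(5) = 17.5 μm

zinc: T≤10 °C ⇒ hinge +0.038·(3.0−10) = -0.2660
  SO₂ term: 0.0129·79.0^0.44·exp(0.046·88-0.2660) = 3.873
  Sd branch = 0.0175·Sd^0.57·e^(0.008·RH+0.085·T) = 0.852 μm/a
  r_corr = 3.873 + 0.852 = 4.725 μm/a
Power-law: D(5) = r_corr · 5^0.813
  D(5) = 4.725 × 5^0.813 = 4.725 × 3.701 = 17.48 μm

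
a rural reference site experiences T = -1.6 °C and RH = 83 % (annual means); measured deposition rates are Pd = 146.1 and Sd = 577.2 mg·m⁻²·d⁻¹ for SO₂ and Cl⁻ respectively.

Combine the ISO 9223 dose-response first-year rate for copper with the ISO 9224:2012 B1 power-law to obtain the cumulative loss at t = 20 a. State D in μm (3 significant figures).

copper: temperature factor f = +0.126·(-11.6) = -1.4616
  sulphur-dioxide contribution → 0.6013 μm/a
  chloride contribution → 1.047 μm/a
  total first-year rate 1.648 μm/a
ISO 9224: D(t) = r_corr · t^b with b = 0.667 (copper, B1)
  D(20) = 1.648 × 20^0.667 = 1.648 × 7.375 = 12.16 μm

D(20) = 12.2 μm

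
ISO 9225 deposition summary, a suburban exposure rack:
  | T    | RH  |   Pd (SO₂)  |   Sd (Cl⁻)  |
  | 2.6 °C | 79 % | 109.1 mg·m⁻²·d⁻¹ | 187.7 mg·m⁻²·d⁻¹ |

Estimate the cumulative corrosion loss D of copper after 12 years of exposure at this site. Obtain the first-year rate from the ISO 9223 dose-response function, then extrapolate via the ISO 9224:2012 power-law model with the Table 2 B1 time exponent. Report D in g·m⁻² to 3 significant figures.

D(12) = 73.8 g·m⁻²

copper: T≤10 °C ⇒ hinge +0.126·(2.6−10) = -0.9324
  sulphur-dioxide contribution → 0.7472 μm/a
  chloride contribution → 0.8223 μm/a
  total first-year rate 1.569 μm/a
ISO 9224: D(t) = r_corr · t^b with b = 0.667 (copper, B1)
  D(12) = 1.569 × 12^0.667 = 1.569 × 5.246 = 8.233 μm
  Mass loss = 8.233 μm × 8.96 g/cm³ = 73.77 g·m⁻²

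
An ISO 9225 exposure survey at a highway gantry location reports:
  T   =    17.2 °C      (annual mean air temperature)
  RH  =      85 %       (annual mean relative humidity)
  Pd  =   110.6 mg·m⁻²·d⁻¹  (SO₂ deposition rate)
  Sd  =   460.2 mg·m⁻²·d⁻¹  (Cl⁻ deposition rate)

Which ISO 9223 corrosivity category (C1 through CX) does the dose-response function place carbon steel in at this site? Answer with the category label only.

carbon steel: temperature factor f = -0.054·(7.2) = -0.3888
  Pd branch = 1.77·Pd^0.52·e^(0.02·RH+f) = 75.89 μm/a
  Sd branch = 0.102·Sd^0.62·e^(0.033·RH+0.04·T) = 150.2 μm/a
  r_corr = 75.89 + 150.2 = 226.1 μm/a
ISO 9223 Table 2 (carbon steel): 200 < 226 ≤ 700 μm/a ⇒ CX

CX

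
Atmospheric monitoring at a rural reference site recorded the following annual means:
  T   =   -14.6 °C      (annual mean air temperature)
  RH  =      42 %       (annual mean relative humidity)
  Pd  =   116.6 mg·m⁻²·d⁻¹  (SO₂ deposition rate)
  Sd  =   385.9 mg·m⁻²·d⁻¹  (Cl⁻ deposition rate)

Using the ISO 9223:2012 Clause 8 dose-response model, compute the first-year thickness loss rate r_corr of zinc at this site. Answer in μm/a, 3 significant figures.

zinc: temperature factor f = +0.038·(-24.6) = -0.9348
  Pd branch = 0.0129·Pd^0.44·e^(0.046·RH+f) = 0.2838 μm/a
  Sd branch = 0.0175·Sd^0.57·e^(0.008·RH+0.085·T) = 0.211 μm/a
  sum: 0.2838 + 0.211 → r_corr = 0.4948 μm/a

r_corr = 0.495 μm/a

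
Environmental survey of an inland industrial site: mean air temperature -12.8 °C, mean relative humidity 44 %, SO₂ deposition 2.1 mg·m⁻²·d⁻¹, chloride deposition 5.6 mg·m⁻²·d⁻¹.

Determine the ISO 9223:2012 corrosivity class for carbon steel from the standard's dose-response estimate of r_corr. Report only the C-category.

carbon steel: T≤10 °C ⇒ hinge +0.150·(-12.8−10) = -3.4200
  SO₂ term: 1.77·2.1^0.52·exp(0.02·44-3.4200) = 0.2053
  Sd branch = 0.102·Sd^0.62·e^(0.033·RH+0.04·T) = 0.7598 μm/a
  sum: 0.2053 + 0.7598 → r_corr = 0.9651 μm/a
ISO 9223 Table 2 (carbon steel): 0 < 0.965 ≤ 1.3 μm/a ⇒ C1

C1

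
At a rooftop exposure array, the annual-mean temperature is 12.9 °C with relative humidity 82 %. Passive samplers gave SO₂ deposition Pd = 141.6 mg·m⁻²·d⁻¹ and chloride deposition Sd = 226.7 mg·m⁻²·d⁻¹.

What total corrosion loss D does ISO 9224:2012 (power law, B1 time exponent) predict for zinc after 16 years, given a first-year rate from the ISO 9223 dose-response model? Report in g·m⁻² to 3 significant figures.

D(16) = 426 g·m⁻²

zinc: f(T) = -0.071·(T−10) [T>10 °C] = -0.2059
  SO₂ term: 0.0129·141.6^0.44·exp(0.046·82-0.2059) = 4.035
  Sd branch = 0.0175·Sd^0.57·e^(0.008·RH+0.085·T) = 2.222 μm/a
  r_corr = 4.035 + 2.222 = 6.257 μm/a
ISO 9224: D(t) = r_corr · t^b with b = 0.813 (zinc, B1)
  D(16) = 6.257 × 16^0.813 = 6.257 × 9.527 = 59.61 μm
  Mass loss = 59.61 μm × 7.14 g/cm³ = 425.6 g·m⁻²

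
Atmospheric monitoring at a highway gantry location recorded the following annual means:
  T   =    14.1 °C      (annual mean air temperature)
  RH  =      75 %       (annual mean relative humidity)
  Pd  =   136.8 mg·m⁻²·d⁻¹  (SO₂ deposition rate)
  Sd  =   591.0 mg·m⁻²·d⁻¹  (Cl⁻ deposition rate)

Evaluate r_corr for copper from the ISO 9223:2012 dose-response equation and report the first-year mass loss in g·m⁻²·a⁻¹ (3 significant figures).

copper: T>10 °C ⇒ hinge -0.080·(14.1−10) = -0.3280
  Pd branch = 0.0053·Pd^0.26·e^(0.059·RH+f) = 1.145 μm/a
  Sd branch = 0.01025·Sd^0.27·e^(0.036·RH+0.049·T) = 1.705 μm/a
  r_corr = 1.145 + 1.705 = 2.85 μm/a
Convert to mass loss: 2.85 μm/a × 8.96 g/cm³ = 25.54 g·m⁻²·a⁻¹

r_corr = 25.5 g·m⁻²·a⁻¹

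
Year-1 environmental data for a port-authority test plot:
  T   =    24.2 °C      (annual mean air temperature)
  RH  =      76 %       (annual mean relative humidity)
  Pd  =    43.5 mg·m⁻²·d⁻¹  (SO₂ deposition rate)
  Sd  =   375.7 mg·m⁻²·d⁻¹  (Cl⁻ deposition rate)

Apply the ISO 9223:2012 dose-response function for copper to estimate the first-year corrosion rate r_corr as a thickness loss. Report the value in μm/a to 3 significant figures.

r_corr = 2.97 μm/a

copper: T>10 °C ⇒ hinge -0.080·(24.2−10) = -1.1360
  Pd branch = 0.0053·Pd^0.26·e^(0.059·RH+f) = 0.4021 μm/a
  Sd branch = 0.01025·Sd^0.27·e^(0.036·RH+0.049·T) = 2.565 μm/a
  sum: 0.4021 + 2.565 → r_corr = 2.967 μm/a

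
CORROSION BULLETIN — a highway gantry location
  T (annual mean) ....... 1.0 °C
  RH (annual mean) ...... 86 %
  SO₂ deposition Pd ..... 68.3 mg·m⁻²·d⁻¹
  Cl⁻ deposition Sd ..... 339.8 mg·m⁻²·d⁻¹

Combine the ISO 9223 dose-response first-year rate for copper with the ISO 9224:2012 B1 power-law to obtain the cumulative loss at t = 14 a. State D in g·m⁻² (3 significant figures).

D(14) = 102 g·m⁻²

copper: f(T) = +0.126·(T−10) [T≤10 °C] = -1.1340
  sulphur-dioxide contribution → 0.8172 μm/a
  chloride contribution → 1.148 μm/a
  total first-year rate 1.965 μm/a
Power-law: D(14) = r_corr · 14^0.667
  D(14) = 1.965 × 14^0.667 = 1.965 × 5.814 = 11.43 μm
  Mass loss = 11.43 μm × 8.96 g/cm³ = 102.4 g·m⁻²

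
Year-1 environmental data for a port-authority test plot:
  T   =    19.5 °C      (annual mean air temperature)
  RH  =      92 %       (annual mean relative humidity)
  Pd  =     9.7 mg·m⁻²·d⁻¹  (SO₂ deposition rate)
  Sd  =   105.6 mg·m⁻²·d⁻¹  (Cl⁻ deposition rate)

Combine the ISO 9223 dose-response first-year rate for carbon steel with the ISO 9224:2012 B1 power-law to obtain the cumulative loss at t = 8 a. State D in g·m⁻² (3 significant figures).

carbon steel: T>10 °C ⇒ hinge -0.054·(19.5−10) = -0.5130
  sulphur-dioxide contribution → 21.75 μm/a
  chloride contribution → 83.28 μm/a
  ⇒ r_corr(carbon steel) = 105 μm/a
Long-term exponent b (ISO 9224 Table 2, B1) = 0.523
  D(8) = 105 × 8^0.523 = 105 × 2.967 = 311.6 μm
  Mass loss = 311.6 μm × 7.85 g/cm³ = 2446 g·m⁻²

D(8) = 2.45e+03 g·m⁻²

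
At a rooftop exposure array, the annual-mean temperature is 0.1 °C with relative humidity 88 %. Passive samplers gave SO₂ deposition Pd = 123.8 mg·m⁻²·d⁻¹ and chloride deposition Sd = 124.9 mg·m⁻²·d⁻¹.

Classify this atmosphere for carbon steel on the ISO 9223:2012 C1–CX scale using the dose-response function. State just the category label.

carbon steel: temperature factor f = +0.150·(-9.9) = -1.4850
  sulphur-dioxide contribution → 28.55 μm/a
  chloride contribution → 37.27 μm/a
  ⇒ r_corr(carbon steel) = 65.82 μm/a
ISO 9223 Table 2 (carbon steel): 50 < 65.8 ≤ 80 μm/a ⇒ C4

C4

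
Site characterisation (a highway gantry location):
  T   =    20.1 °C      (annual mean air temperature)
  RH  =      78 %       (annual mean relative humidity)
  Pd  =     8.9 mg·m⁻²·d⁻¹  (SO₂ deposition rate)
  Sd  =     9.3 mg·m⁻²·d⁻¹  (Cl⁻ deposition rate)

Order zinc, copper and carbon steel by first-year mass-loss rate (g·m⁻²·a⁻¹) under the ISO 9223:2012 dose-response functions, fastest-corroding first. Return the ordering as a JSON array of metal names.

["carbon steel", "copper", "zinc"]

zinc: T>10 °C ⇒ hinge -0.071·(20.1−10) = -0.7171
  sulphur-dioxide contribution → 0.5959 μm/a
  chloride contribution → 0.6428 μm/a
  total first-year rate 1.239 μm/a
  mass loss = 1.239 μm/a × 7.14 g/cm³ = 8.844 g·m⁻²·a⁻¹
copper: f(T) = -0.080·(T−10) [T>10 °C] = -0.8080
  sulphur-dioxide contribution → 0.4157 μm/a
  chloride contribution → 0.8307 μm/a
  total first-year rate 1.246 μm/a
  mass loss = 1.246 μm/a × 8.96 g/cm³ = 11.17 g·m⁻²·a⁻¹
carbon steel: T>10 °C ⇒ hinge -0.054·(20.1−10) = -0.5454
  sulphur-dioxide contribution → 15.22 μm/a
  chloride contribution → 11.92 μm/a
  ⇒ r_corr(carbon steel) = 27.13 μm/a
  mass loss = 27.13 μm/a × 7.85 g/cm³ = 213 g·m⁻²·a⁻¹
Ordering by g·m⁻²·a⁻¹: carbon steel (213) > copper (11.2) > zinc (8.84)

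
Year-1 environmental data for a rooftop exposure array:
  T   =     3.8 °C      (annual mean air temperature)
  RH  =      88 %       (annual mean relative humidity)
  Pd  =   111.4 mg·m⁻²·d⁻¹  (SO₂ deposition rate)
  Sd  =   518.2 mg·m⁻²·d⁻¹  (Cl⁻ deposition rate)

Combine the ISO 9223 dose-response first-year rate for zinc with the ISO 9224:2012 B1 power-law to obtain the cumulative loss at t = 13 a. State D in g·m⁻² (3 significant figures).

zinc: T≤10 °C ⇒ hinge +0.038·(3.8−10) = -0.2356
  sulphur-dioxide contribution → 4.644 μm/a
  chloride contribution → 1.723 μm/a
  total first-year rate 6.367 μm/a
Power-law: D(13) = r_corr · 13^0.813
  D(13) = 6.367 × 13^0.813 = 6.367 × 8.047 = 51.24 μm
  Mass loss = 51.24 μm × 7.14 g/cm³ = 365.8 g·m⁻²

D(13) = 366 g·m⁻²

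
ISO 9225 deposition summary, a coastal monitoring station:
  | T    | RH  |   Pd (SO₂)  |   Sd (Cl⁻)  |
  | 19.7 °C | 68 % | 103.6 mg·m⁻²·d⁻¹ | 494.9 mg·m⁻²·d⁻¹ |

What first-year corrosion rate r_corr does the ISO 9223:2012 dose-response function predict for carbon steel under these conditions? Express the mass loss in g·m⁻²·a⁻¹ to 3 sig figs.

carbon steel: f(T) = -0.054·(T−10) [T>10 °C] = -0.5238
  Pd branch = 1.77·Pd^0.52·e^(0.02·RH+f) = 45.62 μm/a
  Cl⁻ term: 0.102·494.9^0.62·exp(0.033·68+0.04·19.7) = 99.08
  sum: 45.62 + 99.08 → r_corr = 144.7 μm/a
Convert to mass loss: 144.7 μm/a × 7.85 g/cm³ = 1136 g·m⁻²·a⁻¹

r_corr = 1.14e+03 g·m⁻²·a⁻¹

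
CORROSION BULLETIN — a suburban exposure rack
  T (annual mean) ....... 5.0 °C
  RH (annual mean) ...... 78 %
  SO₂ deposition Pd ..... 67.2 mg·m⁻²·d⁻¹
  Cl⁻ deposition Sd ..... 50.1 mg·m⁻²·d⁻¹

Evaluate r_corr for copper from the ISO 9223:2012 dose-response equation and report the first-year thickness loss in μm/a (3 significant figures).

r_corr = 1.46 μm/a

copper: temperature factor f = +0.126·(-5.0) = -0.6300
  SO₂ term: 0.0053·67.2^0.26·exp(0.059·78-0.6300) = 0.8403
  Sd branch = 0.01025·Sd^0.27·e^(0.036·RH+0.049·T) = 0.6246 μm/a
  sum: 0.8403 + 0.6246 → r_corr = 1.465 μm/a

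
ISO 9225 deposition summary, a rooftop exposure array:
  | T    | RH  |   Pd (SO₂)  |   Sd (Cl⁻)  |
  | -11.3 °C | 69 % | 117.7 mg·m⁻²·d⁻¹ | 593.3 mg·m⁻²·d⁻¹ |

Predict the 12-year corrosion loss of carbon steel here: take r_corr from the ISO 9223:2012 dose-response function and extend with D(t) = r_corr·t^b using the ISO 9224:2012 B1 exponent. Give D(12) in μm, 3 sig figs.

D(12) = 134 μm

carbon steel: temperature factor f = +0.150·(-21.3) = -3.1950
  Pd branch = 1.77·Pd^0.52·e^(0.02·RH+f) = 3.44 μm/a
  Cl⁻ term: 0.102·593.3^0.62·exp(0.033·69+0.04·-11.3) = 33.16
  r_corr = 3.44 + 33.16 = 36.6 μm/a
Long-term exponent b (ISO 9224 Table 2, B1) = 0.523
  D(12) = 36.6 × 12^0.523 = 36.6 × 3.668 = 134.2 μm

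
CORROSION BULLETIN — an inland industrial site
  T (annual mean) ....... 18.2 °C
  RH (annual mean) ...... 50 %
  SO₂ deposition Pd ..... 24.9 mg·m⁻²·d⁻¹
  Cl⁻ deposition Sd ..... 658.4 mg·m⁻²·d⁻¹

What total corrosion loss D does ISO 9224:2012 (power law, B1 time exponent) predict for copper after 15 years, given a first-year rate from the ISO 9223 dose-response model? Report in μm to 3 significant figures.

copper: f(T) = -0.080·(T−10) [T>10 °C] = -0.6560
  Pd branch = 0.0053·Pd^0.26·e^(0.059·RH+f) = 0.1212 μm/a
  Sd branch = 0.01025·Sd^0.27·e^(0.036·RH+0.049·T) = 0.8725 μm/a
  r_corr = 0.1212 + 0.8725 = 0.9937 μm/a
Long-term exponent b (ISO 9224 Table 2, B1) = 0.667
  D(15) = 0.9937 × 15^0.667 = 0.9937 × 6.088 = 6.049 μm

D(15) = 6.05 μm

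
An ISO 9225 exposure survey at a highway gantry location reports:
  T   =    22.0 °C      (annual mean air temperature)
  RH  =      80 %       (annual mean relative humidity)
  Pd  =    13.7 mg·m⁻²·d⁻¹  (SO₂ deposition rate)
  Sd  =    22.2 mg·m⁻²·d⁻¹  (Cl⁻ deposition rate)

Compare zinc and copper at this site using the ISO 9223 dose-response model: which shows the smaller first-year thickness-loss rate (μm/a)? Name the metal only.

zinc: f(T) = -0.071·(T−10) [T>10 °C] = -0.8520
  SO₂ term: 0.0129·13.7^0.44·exp(0.046·80-0.8520) = 0.6901
  Cl⁻ term: 0.0175·22.2^0.57·exp(0.008·80+0.085·22.0) = 1.26
  r_corr = 0.6901 + 1.26 = 1.951 μm/a
copper: f(T) = -0.080·(T−10) [T>10 °C] = -0.9600
  SO₂ term: 0.0053·13.7^0.26·exp(0.059·80-0.9600) = 0.4495
  Cl⁻ term: 0.01025·22.2^0.27·exp(0.036·80+0.049·22.0) = 1.239
  sum: 0.4495 + 1.239 → r_corr = 1.689 μm/a
Ordering by μm/a: zinc (1.95) > copper (1.69)

copper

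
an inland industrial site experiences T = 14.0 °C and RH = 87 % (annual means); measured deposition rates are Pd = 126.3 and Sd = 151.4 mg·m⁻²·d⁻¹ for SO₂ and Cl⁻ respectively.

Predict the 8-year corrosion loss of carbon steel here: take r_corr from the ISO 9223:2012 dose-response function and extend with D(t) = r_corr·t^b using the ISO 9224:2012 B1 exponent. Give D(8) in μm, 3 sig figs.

carbon steel: temperature factor f = -0.054·(4.0) = -0.2160
  Pd branch = 1.77·Pd^0.52·e^(0.02·RH+f) = 100.6 μm/a
  Cl⁻ term: 0.102·151.4^0.62·exp(0.033·87+0.04·14.0) = 70.85
  sum: 100.6 + 70.85 → r_corr = 171.4 μm/a
ISO 9224: D(t) = r_corr · t^b with b = 0.523 (carbon steel, B1)
  D(8) = 171.4 × 8^0.523 = 171.4 × 2.967 = 508.7 μm

D(8) = 509 μm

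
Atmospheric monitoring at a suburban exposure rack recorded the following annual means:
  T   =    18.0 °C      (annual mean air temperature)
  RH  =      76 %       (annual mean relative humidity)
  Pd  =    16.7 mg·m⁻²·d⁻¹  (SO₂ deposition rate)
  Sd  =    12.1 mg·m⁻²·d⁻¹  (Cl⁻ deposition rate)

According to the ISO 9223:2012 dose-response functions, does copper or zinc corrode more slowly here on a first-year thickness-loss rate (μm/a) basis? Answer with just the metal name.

copper: T>10 °C ⇒ hinge -0.080·(18.0−10) = -0.6400
  SO₂ term: 0.0053·16.7^0.26·exp(0.059·76-0.6400) = 0.5148
  Sd branch = 0.01025·Sd^0.27·e^(0.036·RH+0.049·T) = 0.7488 μm/a
  r_corr = 0.5148 + 0.7488 = 1.264 μm/a
zinc: f(T) = -0.071·(T−10) [T>10 °C] = -0.5680
  SO₂ term: 0.0129·16.7^0.44·exp(0.046·76-0.5680) = 0.8321
  Sd branch = 0.0175·Sd^0.57·e^(0.008·RH+0.085·T) = 0.6148 μm/a
  r_corr = 0.8321 + 0.6148 = 1.447 μm/a
Ordering by μm/a: zinc (1.45) > copper (1.26)

copper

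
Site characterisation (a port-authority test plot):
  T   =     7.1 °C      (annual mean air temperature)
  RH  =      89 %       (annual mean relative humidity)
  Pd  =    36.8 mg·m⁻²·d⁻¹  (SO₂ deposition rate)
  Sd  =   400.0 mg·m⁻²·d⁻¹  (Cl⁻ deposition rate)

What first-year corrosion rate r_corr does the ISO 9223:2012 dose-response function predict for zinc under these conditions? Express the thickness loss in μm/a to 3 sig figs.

zinc: f(T) = +0.038·(T−10) [T≤10 °C] = -0.1102
  sulphur-dioxide contribution → 3.386 μm/a
  chloride contribution → 1.984 μm/a
  ⇒ r_corr(zinc) = 5.37 μm/a

r_corr = 5.37 μm/a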